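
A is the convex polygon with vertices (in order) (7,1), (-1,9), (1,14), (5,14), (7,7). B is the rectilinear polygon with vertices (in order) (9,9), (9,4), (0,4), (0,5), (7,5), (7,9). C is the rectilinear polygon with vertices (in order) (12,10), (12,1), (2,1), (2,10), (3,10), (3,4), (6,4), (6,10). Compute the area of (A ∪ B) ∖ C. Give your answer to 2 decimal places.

|A ∪ B| = 73.5.
|(A ∪ B) ∩ C| = 24.7143.
|(A ∪ B) ∖ C| = 73.5 − 24.7143 = 48.79.

48.79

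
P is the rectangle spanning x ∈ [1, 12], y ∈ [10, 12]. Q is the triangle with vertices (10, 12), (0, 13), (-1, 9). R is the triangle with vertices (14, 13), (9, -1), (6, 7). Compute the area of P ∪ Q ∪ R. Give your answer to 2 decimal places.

71.33

By inclusion–exclusion:
Individual areas: |P| = 22, |Q| = 20.5, |R| = 41.
|P∩Q| = 10.6667.
|P∩R| = 1.5.
|Q∩R| = 0.
|P∩Q∩R| = 0.
|P ∪ Q ∪ R| = 83.5 − 12.1667 + 0 = 71.33.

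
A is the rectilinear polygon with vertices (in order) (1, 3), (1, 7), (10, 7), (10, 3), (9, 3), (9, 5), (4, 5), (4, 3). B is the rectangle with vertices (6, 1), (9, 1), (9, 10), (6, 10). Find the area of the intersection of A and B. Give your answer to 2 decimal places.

6.00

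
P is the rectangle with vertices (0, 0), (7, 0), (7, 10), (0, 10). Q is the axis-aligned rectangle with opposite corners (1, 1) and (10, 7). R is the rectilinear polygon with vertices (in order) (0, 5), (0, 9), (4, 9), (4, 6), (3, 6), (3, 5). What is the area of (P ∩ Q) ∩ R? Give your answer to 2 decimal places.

The region (P ∩ Q) ∩ R is the polygon with vertices (1,7), (4,7), (4,6), (3,6), (3,5), (1,5).
By the shoelace formula its area is 5.00.

5.00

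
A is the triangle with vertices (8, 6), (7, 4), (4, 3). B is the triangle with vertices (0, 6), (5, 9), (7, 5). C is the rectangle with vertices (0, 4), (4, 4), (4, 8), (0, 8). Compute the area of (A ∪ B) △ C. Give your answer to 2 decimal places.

|A ∪ B| = 15.4764.
|(A ∪ B) ∩ C| = 5.8095.
|(A ∪ B) △ C| = 15.4764 + 16 − 11.619 = 19.86.

19.86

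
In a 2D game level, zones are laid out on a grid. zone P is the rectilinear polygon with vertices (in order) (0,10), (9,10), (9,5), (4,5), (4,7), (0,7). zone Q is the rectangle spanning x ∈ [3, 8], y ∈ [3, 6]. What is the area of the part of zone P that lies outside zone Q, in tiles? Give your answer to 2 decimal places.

|zone P| = 37, |zone P∩zone Q| = 4.
|zone P ∖ zone Q| = |zone P| − |zone P∩zone Q| = 37 − 4 = 33.00.

33.00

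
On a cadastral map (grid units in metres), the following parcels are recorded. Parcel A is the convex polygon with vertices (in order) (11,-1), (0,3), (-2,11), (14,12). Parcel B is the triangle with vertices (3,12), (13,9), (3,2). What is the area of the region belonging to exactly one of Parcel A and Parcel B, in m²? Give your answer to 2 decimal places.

93.80

|Parcel A| = 142.5, |Parcel B| = 50, |Parcel A∩Parcel B| = 49.3481.
|Parcel A △ Parcel B| = |Parcel A| + |Parcel B| − 2·|Parcel A∩Parcel B| = 142.5 + 50 − 98.6961 = 93.80.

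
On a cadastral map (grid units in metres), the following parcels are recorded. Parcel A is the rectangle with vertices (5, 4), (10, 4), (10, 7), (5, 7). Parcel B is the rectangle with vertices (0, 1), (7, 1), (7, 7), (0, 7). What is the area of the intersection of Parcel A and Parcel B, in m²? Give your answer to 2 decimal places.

6.00

|Parcel A∩Parcel B|: x∈[5,7], y∈[4,7] → 2·3 = 6.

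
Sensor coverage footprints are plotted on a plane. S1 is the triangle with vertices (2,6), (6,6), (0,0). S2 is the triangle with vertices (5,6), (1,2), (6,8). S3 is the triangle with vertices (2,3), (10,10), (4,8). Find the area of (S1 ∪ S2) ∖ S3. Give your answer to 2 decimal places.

|S1 ∪ S2| = 12.6667.
|(S1 ∪ S2) ∩ S3| = 4.0095.
|(S1 ∪ S2) ∖ S3| = 12.6667 − 4.0095 = 8.66.

8.66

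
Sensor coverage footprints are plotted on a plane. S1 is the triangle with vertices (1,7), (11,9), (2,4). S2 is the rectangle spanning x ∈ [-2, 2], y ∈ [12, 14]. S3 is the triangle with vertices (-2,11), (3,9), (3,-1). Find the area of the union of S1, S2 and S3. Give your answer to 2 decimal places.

By inclusion–exclusion:
Individual areas: |S1| = 16, |S2| = 8, |S3| = 25.
|S1∩S2| = 0.
|S1∩S3| = 4.6222.
|S2∩S3| = 0.
|S1∩S2∩S3| = 0.
|S1 ∪ S2 ∪ S3| = 49 − 4.6222 + 0 = 44.38.

44.38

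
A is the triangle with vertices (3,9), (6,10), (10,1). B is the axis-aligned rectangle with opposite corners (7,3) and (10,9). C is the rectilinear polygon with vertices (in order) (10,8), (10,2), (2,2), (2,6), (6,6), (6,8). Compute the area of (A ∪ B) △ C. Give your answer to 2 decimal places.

|A ∪ B| = 29.379.
|(A ∪ B) ∩ C| = 18.7123.
|(A ∪ B) △ C| = 29.379 + 40 − 37.4246 = 31.95.

31.95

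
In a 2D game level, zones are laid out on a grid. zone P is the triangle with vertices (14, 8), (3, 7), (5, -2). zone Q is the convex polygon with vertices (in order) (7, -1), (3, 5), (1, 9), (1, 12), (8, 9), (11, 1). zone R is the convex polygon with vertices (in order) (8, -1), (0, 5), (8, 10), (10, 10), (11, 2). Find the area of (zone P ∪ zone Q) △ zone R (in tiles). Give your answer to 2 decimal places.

|zone P ∪ zone Q| = 83.2478.
|(zone P ∪ zone Q) ∩ zone R| = 54.3418.
|(zone P ∪ zone Q) △ zone R| = 83.2478 + 68.5 − 108.6836 = 43.06.

43.06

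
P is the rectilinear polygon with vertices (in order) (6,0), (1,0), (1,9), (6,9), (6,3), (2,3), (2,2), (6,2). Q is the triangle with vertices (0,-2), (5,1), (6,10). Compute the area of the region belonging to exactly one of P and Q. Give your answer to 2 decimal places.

|P| = 41, |Q| = 21, |P∩Q| = 15.5556.
|P △ Q| = |P| + |Q| − 2·|P∩Q| = 41 + 21 − 31.1111 = 30.89.

30.89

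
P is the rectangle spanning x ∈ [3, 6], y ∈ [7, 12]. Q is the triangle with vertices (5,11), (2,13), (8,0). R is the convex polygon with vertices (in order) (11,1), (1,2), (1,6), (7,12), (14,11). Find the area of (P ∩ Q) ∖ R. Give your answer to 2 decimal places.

|P ∩ Q| = 8.0256.
|(P ∩ Q) ∩ R| = 3.936.
|(P ∩ Q) ∖ R| = 8.0256 − 3.936 = 4.09.

4.09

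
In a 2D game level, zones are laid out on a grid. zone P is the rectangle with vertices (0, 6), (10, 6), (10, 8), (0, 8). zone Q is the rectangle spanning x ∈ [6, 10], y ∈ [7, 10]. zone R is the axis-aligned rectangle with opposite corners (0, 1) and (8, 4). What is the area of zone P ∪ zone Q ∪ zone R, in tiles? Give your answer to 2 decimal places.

By inclusion–exclusion:
Individual areas: |zone P| = 20, |zone Q| = 12, |zone R| = 24.
|zone P∩zone Q|: x∈[6,10], y∈[7,8] → 4·1 = 4.
|zone P∩zone R| = 0 (no overlap).
|zone Q∩zone R| = 0 (no overlap).
|zone P∩zone Q∩zone R| = 0.
|zone P ∪ zone Q ∪ zone R| = 56 − 4 + 0 = 52.00.

52.00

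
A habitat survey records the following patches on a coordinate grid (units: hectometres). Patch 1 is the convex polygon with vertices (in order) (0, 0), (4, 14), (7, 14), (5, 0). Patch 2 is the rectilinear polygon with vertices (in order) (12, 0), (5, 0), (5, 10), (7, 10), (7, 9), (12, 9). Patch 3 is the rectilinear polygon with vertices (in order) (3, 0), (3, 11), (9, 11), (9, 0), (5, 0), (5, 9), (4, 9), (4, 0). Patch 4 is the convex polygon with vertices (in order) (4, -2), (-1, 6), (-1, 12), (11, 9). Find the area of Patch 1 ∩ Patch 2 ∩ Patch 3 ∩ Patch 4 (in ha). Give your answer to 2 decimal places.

7.14

The intersection is the polygon with vertices (5,10), (6.429,10), (5,0), (5,9).
By the shoelace formula its area is 7.14.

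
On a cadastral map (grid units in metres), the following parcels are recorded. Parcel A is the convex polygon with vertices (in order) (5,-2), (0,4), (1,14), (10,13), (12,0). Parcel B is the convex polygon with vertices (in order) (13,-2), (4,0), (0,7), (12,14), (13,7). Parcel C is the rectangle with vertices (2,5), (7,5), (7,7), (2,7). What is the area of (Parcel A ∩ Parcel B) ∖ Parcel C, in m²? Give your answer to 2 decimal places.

92.07

|Parcel A ∩ Parcel B| = 102.0698.
|(Parcel A ∩ Parcel B) ∩ Parcel C| = 10.
|(Parcel A ∩ Parcel B) ∖ Parcel C| = 102.0698 − 10 = 92.07.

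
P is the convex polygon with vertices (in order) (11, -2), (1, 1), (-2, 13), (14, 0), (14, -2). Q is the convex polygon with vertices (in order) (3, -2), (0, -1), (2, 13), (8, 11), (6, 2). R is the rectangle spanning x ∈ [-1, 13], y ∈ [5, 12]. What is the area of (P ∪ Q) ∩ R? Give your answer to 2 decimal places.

|P ∪ Q| = 128.297.
|(P ∪ Q) ∩ R| = 53.47.

53.47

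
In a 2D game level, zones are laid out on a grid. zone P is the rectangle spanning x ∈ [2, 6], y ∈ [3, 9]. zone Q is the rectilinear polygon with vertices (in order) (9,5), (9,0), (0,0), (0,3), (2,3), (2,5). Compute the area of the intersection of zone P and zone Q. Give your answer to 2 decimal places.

8.00

The intersection is the polygon with vertices (6,3), (2,3), (2,5), (6,5).
By the shoelace formula its area is 8.00.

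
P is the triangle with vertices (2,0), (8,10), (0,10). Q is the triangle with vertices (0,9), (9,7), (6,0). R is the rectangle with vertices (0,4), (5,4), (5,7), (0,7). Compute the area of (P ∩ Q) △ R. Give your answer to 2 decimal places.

|P ∩ Q| = 16.209.
|(P ∩ Q) ∩ R| = 7.7.
|(P ∩ Q) △ R| = 16.209 + 15 − 15.4 = 15.81.

15.81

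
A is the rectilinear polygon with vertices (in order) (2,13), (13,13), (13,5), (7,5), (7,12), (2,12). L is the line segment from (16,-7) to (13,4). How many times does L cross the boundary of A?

The segment lies entirely outside A and never meets its boundary.

0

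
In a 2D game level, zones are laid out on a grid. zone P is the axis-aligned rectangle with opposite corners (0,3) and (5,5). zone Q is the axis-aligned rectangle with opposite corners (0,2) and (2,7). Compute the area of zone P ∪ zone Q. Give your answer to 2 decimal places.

By inclusion–exclusion:
Individual areas: |zone P| = 10, |zone Q| = 10.
|zone P∩zone Q|: x∈[0,2], y∈[3,5] → 2·2 = 4.
|zone P ∪ zone Q| = 20 − 4 = 16.00.

16.00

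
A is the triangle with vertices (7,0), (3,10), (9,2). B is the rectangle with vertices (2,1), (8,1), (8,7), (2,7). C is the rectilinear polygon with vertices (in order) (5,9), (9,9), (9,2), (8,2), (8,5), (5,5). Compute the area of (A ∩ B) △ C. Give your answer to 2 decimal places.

25.56

|A ∩ B| = 10.5583.
|(A ∩ B) ∩ C| = 2.
|(A ∩ B) △ C| = 10.5583 + 19 − 4 = 25.56.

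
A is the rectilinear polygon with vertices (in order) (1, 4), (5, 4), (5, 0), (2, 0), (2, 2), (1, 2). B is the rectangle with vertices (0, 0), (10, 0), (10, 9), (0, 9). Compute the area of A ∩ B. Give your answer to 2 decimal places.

14.00

The intersection is the polygon with vertices (5,4), (5,0), (2,0), (2,2), (1,2), (1,4).
By the shoelace formula its area is 14.00.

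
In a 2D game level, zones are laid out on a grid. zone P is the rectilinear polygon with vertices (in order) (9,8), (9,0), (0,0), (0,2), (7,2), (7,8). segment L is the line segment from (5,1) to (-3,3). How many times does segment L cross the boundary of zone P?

The segment meets the boundary at (1,2).

1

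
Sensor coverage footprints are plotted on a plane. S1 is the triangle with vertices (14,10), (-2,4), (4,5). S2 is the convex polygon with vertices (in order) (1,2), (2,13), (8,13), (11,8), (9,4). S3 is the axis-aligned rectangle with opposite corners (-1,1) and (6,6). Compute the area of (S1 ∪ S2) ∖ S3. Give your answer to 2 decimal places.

65.65

|S1 ∪ S2| = 82.8009.
|(S1 ∪ S2) ∩ S3| = 17.1522.
|(S1 ∪ S2) ∖ S3| = 82.8009 − 17.1522 = 65.65.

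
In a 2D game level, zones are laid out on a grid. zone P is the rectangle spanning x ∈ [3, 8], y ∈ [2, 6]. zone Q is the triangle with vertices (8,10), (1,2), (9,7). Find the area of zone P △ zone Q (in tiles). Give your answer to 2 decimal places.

24.97

|zone P| = 20, |zone Q| = 14.5, |zone P∩zone Q| = 4.7643.
|zone P △ zone Q| = |zone P| + |zone Q| − 2·|zone P∩zone Q| = 20 + 14.5 − 9.5286 = 24.97.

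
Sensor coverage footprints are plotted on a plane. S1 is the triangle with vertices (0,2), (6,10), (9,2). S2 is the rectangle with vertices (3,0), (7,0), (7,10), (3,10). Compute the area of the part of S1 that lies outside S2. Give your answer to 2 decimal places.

11.33

|S1| = 36, |S1∩S2| = 24.6667.
|S1 ∖ S2| = |S1| − |S1∩S2| = 36 − 24.6667 = 11.33.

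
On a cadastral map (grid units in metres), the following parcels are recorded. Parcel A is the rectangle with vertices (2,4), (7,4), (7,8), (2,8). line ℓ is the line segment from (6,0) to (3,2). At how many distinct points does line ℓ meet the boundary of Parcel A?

The segment lies entirely outside Parcel A and never meets its boundary.

0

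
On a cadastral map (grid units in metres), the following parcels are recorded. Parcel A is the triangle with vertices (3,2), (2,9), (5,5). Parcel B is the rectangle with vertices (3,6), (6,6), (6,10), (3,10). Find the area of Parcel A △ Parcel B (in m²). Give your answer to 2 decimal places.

|Parcel A| = 8.5, |Parcel B| = 12, |Parcel A∩Parcel B| = 1.0417.
|Parcel A △ Parcel B| = |Parcel A| + |Parcel B| − 2·|Parcel A∩Parcel B| = 8.5 + 12 − 2.0833 = 18.42.

18.42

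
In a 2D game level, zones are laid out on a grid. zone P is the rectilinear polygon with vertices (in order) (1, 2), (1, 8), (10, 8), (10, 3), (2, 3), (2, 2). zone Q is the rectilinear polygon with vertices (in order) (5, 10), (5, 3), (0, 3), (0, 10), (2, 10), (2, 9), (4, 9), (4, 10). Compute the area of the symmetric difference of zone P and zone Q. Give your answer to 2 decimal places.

|zone P| = 46, |zone Q| = 33, |zone P∩zone Q| = 20.
|zone P △ zone Q| = |zone P| + |zone Q| − 2·|zone P∩zone Q| = 46 + 33 − 40 = 39.00.

39.00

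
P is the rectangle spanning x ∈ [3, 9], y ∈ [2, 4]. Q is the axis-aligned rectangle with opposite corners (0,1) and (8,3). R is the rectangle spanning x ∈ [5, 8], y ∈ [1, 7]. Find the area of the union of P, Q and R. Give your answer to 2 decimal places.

32.00

By inclusion–exclusion:
Individual areas: |P| = 12, |Q| = 16, |R| = 18.
|P∩Q|: x∈[3,8], y∈[2,3] → 5·1 = 5.
|P∩R|: x∈[5,8], y∈[2,4] → 3·2 = 6.
|Q∩R|: x∈[5,8], y∈[1,3] → 3·2 = 6.
|P∩Q∩R| = 3.
|P ∪ Q ∪ R| = 46 − 17 + 3 = 32.00.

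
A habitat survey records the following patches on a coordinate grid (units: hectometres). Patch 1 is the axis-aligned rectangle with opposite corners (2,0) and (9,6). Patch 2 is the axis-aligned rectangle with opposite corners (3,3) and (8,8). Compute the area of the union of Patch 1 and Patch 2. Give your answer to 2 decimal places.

By inclusion–exclusion:
Individual areas: |Patch 1| = 42, |Patch 2| = 25.
|Patch 1∩Patch 2|: x∈[3,8], y∈[3,6] → 5·3 = 15.
|Patch 1 ∪ Patch 2| = 67 − 15 = 52.00.

52.00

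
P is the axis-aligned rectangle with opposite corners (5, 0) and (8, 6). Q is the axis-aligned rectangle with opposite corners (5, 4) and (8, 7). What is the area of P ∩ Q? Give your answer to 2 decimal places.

6.00

|P∩Q|: x∈[5,8], y∈[4,6] → 3·2 = 6.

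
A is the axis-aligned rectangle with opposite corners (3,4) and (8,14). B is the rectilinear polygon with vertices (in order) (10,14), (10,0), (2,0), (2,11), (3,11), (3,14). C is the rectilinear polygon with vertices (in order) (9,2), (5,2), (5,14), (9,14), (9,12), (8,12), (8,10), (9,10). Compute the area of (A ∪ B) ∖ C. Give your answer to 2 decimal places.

63.00

|A ∪ B| = 109.
|(A ∪ B) ∩ C| = 46.
|(A ∪ B) ∖ C| = 109 − 46 = 63.00.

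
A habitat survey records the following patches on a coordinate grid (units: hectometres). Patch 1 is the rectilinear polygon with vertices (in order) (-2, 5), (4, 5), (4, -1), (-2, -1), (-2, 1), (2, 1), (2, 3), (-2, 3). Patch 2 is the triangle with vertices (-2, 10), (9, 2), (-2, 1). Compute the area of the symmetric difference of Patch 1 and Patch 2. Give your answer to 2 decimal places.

47.32

|Patch 1| = 28, |Patch 2| = 49.5, |Patch 1∩Patch 2| = 15.0909.
|Patch 1 △ Patch 2| = |Patch 1| + |Patch 2| − 2·|Patch 1∩Patch 2| = 28 + 49.5 − 30.1818 = 47.32.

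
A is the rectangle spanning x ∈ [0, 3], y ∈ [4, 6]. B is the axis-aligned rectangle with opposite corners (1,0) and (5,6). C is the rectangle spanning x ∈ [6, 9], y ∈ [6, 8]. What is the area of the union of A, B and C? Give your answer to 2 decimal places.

32.00

By inclusion–exclusion:
Individual areas: |A| = 6, |B| = 24, |C| = 6.
|A∩B|: x∈[1,3], y∈[4,6] → 2·2 = 4.
|A∩C| = 0 (no overlap).
|B∩C| = 0 (no overlap).
|A∩B∩C| = 0.
|A ∪ B ∪ C| = 36 − 4 + 0 = 32.00.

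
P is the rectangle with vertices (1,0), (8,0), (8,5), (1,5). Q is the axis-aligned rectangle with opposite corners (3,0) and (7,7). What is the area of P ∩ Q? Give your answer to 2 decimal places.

|P∩Q|: x∈[3,7], y∈[0,5] → 4·5 = 20.

20.00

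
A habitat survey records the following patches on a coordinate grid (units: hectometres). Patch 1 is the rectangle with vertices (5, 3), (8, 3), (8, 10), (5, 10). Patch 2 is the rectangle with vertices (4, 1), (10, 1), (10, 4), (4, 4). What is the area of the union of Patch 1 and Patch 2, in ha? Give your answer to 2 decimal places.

By inclusion–exclusion:
Individual areas: |Patch 1| = 21, |Patch 2| = 18.
|Patch 1∩Patch 2|: x∈[5,8], y∈[3,4] → 3·1 = 3.
|Patch 1 ∪ Patch 2| = 39 − 3 = 36.00.

36.00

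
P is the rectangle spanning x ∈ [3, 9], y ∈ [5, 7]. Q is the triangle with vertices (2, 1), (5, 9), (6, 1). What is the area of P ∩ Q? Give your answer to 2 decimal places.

The intersection is the polygon with vertices (5.25,7), (5.5,5), (3.5,5), (4.25,7).
By the shoelace formula its area is 3.00.

3.00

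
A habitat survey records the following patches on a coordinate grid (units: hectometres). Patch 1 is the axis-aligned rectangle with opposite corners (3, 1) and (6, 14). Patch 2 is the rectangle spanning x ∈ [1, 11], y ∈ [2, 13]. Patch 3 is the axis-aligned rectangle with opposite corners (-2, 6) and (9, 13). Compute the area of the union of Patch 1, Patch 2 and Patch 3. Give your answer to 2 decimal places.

137.00

By inclusion–exclusion:
Individual areas: |Patch 1| = 39, |Patch 2| = 110, |Patch 3| = 77.
|Patch 1∩Patch 2|: x∈[3,6], y∈[2,13] → 3·11 = 33.
|Patch 1∩Patch 3|: x∈[3,6], y∈[6,13] → 3·7 = 21.
|Patch 2∩Patch 3|: x∈[1,9], y∈[6,13] → 8·7 = 56.
|Patch 1∩Patch 2∩Patch 3| = 21.
|Patch 1 ∪ Patch 2 ∪ Patch 3| = 226 − 110 + 21 = 137.00.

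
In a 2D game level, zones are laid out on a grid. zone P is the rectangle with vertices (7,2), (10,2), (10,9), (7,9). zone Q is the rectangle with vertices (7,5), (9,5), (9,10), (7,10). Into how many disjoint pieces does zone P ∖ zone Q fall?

zone P ∖ zone Q is a single connected region.

1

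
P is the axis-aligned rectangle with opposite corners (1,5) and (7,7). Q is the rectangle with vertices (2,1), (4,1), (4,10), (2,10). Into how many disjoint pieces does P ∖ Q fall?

2

P ∖ Q splits into 2 disjoint pieces (area 6, area 2).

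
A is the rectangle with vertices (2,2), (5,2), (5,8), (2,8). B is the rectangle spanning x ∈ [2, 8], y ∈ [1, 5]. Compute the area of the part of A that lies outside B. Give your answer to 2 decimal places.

|A∩B|: x∈[2,5], y∈[2,5] → 3·3 = 9.
|A| = 18.
|A ∖ B| = |A| − |A∩B| = 18 − 9 = 9.00.

9.00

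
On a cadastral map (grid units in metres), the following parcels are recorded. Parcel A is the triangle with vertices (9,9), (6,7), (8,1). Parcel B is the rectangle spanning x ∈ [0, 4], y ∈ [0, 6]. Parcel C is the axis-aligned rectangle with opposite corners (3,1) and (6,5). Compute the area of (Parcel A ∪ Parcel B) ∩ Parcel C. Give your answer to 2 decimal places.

4.00

The region (Parcel A ∪ Parcel B) ∩ Parcel C is the polygon with vertices (4,1), (3,1), (3,5), (4,5).
By the shoelace formula its area is 4.00.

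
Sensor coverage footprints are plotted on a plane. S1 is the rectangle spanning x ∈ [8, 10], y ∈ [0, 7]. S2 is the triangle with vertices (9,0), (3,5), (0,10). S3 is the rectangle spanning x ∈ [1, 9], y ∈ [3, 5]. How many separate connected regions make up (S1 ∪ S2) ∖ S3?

(S1 ∪ S2) ∖ S3 splits into 2 disjoint pieces (area 13.2111, area 3.75).

2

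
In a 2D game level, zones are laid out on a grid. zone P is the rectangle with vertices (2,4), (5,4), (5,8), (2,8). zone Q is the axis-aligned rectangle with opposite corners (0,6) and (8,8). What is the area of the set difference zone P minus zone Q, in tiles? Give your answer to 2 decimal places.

6.00

|zone P∩zone Q|: x∈[2,5], y∈[6,8] → 3·2 = 6.
|zone P| = 12.
|zone P ∖ zone Q| = |zone P| − |zone P∩zone Q| = 12 − 6 = 6.00.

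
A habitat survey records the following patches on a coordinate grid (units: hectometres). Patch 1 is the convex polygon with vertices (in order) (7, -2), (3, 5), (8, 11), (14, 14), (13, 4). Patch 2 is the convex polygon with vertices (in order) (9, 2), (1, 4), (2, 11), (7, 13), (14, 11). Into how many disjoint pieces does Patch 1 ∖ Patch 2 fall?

2

Patch 1 ∖ Patch 2 splits into 2 disjoint pieces (area 29.2988, area 5.2898).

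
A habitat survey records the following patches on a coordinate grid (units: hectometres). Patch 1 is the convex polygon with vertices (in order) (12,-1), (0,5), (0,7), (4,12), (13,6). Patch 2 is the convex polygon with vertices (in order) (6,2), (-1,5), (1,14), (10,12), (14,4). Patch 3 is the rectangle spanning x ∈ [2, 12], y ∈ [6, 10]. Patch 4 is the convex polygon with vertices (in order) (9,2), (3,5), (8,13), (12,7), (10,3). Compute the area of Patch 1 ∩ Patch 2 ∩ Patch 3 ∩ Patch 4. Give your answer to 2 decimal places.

The intersection is the polygon with vertices (7,10), (11.875,6.75), (11.5,6), (3.625,6), (6.125,10).
By the shoelace formula its area is 19.94.

19.94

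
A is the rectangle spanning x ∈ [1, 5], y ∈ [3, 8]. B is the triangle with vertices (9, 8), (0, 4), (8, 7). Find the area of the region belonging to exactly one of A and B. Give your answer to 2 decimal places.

|A| = 20, |B| = 2.5, |A∩B| = 0.8333.
|A △ B| = |A| + |B| − 2·|A∩B| = 20 + 2.5 − 1.6667 = 20.83.

20.83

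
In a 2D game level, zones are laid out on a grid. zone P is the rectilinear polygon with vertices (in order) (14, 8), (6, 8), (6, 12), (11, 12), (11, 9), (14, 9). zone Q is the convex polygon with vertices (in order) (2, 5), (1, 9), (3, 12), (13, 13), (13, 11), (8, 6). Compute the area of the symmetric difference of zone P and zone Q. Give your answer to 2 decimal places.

|zone P| = 23, |zone Q| = 63.5, |zone P∩zone Q| = 19.5.
|zone P △ zone Q| = |zone P| + |zone Q| − 2·|zone P∩zone Q| = 23 + 63.5 − 39 = 47.50.

47.50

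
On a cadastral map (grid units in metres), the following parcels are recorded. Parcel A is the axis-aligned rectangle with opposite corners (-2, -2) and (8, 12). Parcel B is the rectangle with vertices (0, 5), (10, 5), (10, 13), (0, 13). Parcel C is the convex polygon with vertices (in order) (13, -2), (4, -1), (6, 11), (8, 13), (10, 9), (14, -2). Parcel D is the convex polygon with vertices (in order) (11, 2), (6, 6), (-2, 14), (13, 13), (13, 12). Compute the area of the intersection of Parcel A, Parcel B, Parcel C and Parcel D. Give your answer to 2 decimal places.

14.66

The intersection is the polygon with vertices (7.25,5), (6,6), (5.286,6.714), (6,11), (7,12), (8,12), (8,5).
By the shoelace formula its area is 14.66.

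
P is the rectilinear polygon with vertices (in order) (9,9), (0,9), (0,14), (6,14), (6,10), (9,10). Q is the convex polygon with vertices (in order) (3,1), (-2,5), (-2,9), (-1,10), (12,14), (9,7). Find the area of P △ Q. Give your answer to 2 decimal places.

|P| = 33, |Q| = 95, |P∩Q| = 16.3846.
|P △ Q| = |P| + |Q| − 2·|P∩Q| = 33 + 95 − 32.7692 = 95.23.

95.23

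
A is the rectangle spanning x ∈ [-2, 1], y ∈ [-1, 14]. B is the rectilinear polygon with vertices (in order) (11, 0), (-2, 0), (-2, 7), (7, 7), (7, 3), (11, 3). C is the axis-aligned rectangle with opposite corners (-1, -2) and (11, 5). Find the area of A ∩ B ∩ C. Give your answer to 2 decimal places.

10.00

The intersection is the polygon with vertices (-1,0), (-1,5), (1,5), (1,0).
By the shoelace formula its area is 10.00.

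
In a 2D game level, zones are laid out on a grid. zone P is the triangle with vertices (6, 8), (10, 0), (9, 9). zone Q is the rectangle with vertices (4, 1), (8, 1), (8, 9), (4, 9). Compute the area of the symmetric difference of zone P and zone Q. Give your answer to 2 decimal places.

36.67

|zone P| = 14, |zone Q| = 32, |zone P∩zone Q| = 4.6667.
|zone P △ zone Q| = |zone P| + |zone Q| − 2·|zone P∩zone Q| = 14 + 32 − 9.3333 = 36.67.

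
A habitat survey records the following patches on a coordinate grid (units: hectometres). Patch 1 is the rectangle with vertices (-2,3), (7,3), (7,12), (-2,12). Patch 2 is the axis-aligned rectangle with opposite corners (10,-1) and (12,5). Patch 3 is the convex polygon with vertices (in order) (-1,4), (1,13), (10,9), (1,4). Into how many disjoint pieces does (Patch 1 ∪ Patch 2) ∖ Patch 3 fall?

3

(Patch 1 ∪ Patch 2) ∖ Patch 3 splits into 3 disjoint pieces (area 34.1111, area 3.125, area 12).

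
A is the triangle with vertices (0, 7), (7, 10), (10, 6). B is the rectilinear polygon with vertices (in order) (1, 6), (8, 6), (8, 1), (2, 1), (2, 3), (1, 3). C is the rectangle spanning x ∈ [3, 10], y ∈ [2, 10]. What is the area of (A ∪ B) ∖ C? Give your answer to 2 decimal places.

|A ∪ B| = 51.5.
|(A ∪ B) ∩ C| = 36.1214.
|(A ∪ B) ∖ C| = 51.5 − 36.1214 = 15.38.

15.38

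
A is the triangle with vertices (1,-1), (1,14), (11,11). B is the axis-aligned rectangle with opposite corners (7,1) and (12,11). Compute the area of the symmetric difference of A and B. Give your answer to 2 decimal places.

105.80

|A| = 75, |B| = 50, |A∩B| = 9.6.
|A △ B| = |A| + |B| − 2·|A∩B| = 75 + 50 − 19.2 = 105.80.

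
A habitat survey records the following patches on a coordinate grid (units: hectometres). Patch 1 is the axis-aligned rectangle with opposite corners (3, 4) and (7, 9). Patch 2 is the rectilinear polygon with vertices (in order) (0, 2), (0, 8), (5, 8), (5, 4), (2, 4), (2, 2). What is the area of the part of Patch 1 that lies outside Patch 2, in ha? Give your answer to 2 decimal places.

|Patch 1| = 20, |Patch 1∩Patch 2| = 8.
|Patch 1 ∖ Patch 2| = |Patch 1| − |Patch 1∩Patch 2| = 20 − 8 = 12.00.

12.00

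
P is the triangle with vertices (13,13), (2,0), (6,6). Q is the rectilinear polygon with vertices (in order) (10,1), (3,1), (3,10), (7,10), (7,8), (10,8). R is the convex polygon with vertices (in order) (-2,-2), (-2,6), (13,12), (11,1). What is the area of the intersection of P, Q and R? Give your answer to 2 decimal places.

4.92

The intersection is the polygon with vertices (3,1.5), (6,6), (8,8), (8.769,8), (3,1.182).
By the shoelace formula its area is 4.92.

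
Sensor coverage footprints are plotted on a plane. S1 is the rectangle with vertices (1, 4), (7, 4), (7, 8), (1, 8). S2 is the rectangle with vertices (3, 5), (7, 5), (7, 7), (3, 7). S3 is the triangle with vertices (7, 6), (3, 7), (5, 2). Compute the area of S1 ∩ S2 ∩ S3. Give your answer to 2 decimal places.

4.95

The intersection is the polygon with vertices (3.8,5), (3,7), (7,6), (6.5,5).
By the shoelace formula its area is 4.95.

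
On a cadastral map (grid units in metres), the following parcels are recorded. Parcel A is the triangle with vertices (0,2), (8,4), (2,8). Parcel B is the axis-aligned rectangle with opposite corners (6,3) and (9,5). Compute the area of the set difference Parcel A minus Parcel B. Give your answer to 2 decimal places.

20.25

|Parcel A| = 22, |Parcel A∩Parcel B| = 1.75.
|Parcel A ∖ Parcel B| = |Parcel A| − |Parcel A∩Parcel B| = 22 − 1.75 = 20.25.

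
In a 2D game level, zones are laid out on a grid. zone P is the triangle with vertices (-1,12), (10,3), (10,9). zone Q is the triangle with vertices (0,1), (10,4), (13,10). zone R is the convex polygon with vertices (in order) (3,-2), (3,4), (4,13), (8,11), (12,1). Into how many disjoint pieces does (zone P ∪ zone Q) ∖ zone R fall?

(zone P ∪ zone Q) ∖ zone R splits into 3 disjoint pieces (area 5.7996, area 7.4606, area 1.7654).

3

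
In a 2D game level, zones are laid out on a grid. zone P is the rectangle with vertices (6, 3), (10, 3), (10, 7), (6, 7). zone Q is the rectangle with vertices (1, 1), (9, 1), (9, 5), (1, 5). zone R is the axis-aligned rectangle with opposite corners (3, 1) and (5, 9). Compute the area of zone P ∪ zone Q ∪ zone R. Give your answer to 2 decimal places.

By inclusion–exclusion:
Individual areas: |zone P| = 16, |zone Q| = 32, |zone R| = 16.
|zone P∩zone Q|: x∈[6,9], y∈[3,5] → 3·2 = 6.
|zone P∩zone R| = 0 (no overlap).
|zone Q∩zone R|: x∈[3,5], y∈[1,5] → 2·4 = 8.
|zone P∩zone Q∩zone R| = 0.
|zone P ∪ zone Q ∪ zone R| = 64 − 14 + 0 = 50.00.

50.00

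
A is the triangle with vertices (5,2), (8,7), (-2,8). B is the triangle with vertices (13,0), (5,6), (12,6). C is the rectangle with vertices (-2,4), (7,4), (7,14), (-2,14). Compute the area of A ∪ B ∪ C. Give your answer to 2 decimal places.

By inclusion–exclusion:
Individual areas: |A| = 26.5, |B| = 21, |C| = 90.
|A∩B| = 1.4897.
|A∩C| = 22.0833.
|B∩C| = 1.5.
|A∩B∩C| = 1.3563.
|A ∪ B ∪ C| = 137.5 − 25.073 + 1.3563 = 113.78.

113.78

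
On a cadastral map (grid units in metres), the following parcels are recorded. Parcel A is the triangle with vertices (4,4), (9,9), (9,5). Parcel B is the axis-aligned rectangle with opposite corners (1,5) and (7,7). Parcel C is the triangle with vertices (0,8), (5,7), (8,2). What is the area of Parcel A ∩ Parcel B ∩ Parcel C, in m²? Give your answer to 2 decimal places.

The intersection is the polygon with vertices (5,5), (5.75,5.75), (6.2,5).
By the shoelace formula its area is 0.45.

0.45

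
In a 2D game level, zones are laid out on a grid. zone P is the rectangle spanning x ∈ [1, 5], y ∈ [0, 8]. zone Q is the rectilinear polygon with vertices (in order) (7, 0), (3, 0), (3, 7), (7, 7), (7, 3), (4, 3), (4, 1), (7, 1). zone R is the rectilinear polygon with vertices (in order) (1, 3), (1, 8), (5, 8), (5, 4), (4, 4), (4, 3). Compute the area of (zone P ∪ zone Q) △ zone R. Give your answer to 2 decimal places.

|zone P ∪ zone Q| = 42.
|(zone P ∪ zone Q) ∩ zone R| = 19.
|(zone P ∪ zone Q) △ zone R| = 42 + 19 − 38 = 23.00.

23.00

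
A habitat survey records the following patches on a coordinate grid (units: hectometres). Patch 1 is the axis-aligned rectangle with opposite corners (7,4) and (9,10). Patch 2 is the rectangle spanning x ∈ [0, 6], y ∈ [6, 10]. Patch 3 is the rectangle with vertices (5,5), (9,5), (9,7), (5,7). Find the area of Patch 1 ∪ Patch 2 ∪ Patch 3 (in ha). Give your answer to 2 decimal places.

39.00

By inclusion–exclusion:
Individual areas: |Patch 1| = 12, |Patch 2| = 24, |Patch 3| = 8.
|Patch 1∩Patch 2| = 0 (no overlap).
|Patch 1∩Patch 3|: x∈[7,9], y∈[5,7] → 2·2 = 4.
|Patch 2∩Patch 3|: x∈[5,6], y∈[6,7] → 1·1 = 1.
|Patch 1∩Patch 2∩Patch 3| = 0.
|Patch 1 ∪ Patch 2 ∪ Patch 3| = 44 − 5 + 0 = 39.00.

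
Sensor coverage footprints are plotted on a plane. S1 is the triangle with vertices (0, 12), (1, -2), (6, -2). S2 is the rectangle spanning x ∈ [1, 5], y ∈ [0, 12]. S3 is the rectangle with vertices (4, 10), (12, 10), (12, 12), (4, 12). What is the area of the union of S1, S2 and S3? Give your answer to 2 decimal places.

By inclusion–exclusion:
Individual areas: |S1| = 35, |S2| = 48, |S3| = 16.
|S1∩S2| = 20.
|S1∩S3| = 0.
|S2∩S3|: x∈[4,5], y∈[10,12] → 1·2 = 2.
|S1∩S2∩S3| = 0.
|S1 ∪ S2 ∪ S3| = 99 − 22 + 0 = 77.00.

77.00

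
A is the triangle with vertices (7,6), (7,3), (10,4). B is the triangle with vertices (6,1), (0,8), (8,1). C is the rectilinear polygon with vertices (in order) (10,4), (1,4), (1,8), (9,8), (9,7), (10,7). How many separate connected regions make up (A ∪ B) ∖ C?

3

(A ∪ B) ∖ C splits into 3 disjoint pieces (area 1.5, area 0.1458, area 4.7143).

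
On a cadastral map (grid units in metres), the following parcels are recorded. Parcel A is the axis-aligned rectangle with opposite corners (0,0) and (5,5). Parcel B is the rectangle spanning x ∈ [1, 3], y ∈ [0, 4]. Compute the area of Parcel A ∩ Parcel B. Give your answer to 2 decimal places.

|Parcel A∩Parcel B|: x∈[1,3], y∈[0,4] → 2·4 = 8.

8.00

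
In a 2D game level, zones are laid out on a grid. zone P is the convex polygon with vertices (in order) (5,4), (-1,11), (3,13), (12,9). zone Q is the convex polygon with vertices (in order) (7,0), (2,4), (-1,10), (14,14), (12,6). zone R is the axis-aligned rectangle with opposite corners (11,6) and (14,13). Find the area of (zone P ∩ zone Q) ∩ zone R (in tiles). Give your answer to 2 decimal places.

0.58

The region (zone P ∩ zone Q) ∩ zone R is the polygon with vertices (12,9), (11,8.286), (11,9.444).
By the shoelace formula its area is 0.58.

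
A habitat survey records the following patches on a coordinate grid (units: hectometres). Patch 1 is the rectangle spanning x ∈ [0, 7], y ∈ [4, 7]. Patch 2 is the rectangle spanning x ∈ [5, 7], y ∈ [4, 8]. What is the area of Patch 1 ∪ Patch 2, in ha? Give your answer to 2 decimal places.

23.00

By inclusion–exclusion:
Individual areas: |Patch 1| = 21, |Patch 2| = 8.
|Patch 1∩Patch 2|: x∈[5,7], y∈[4,7] → 2·3 = 6.
|Patch 1 ∪ Patch 2| = 29 − 6 = 23.00.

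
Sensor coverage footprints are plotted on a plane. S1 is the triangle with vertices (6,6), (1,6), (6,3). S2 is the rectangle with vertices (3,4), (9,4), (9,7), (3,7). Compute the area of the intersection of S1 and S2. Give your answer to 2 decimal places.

The intersection is the polygon with vertices (6,6), (6,4), (4.333,4), (3,4.8), (3,6).
By the shoelace formula its area is 5.47.

5.47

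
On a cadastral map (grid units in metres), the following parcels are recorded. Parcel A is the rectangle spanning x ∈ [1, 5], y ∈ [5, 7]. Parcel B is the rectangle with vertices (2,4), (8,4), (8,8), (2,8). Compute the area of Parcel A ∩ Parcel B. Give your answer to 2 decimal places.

|Parcel A∩Parcel B|: x∈[2,5], y∈[5,7] → 3·2 = 6.

6.00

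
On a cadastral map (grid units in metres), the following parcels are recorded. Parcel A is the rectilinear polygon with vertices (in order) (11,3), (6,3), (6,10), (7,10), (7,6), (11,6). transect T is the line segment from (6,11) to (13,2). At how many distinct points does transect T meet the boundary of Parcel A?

4

The segment meets the boundary at (11,4.571), (9.889,6), (7,9.714), (6.778,10).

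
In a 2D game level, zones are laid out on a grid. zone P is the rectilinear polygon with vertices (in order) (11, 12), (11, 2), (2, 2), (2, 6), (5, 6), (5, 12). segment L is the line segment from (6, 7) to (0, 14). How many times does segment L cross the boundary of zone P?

The segment meets the boundary at (5,8.167).

1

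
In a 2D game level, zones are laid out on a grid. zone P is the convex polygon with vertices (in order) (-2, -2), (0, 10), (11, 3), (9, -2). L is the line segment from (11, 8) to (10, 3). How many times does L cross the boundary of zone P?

The segment meets the boundary at (10.113,3.565).

1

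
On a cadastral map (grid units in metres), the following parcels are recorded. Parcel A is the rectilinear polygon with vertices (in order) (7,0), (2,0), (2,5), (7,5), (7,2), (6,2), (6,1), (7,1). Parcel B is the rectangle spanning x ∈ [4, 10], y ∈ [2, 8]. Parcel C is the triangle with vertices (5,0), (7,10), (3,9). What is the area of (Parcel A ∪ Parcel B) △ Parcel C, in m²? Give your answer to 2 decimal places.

45.64

|Parcel A ∪ Parcel B| = 51.
|(Parcel A ∪ Parcel B) ∩ Parcel C| = 12.1778.
|(Parcel A ∪ Parcel B) △ Parcel C| = 51 + 19 − 24.3556 = 45.64.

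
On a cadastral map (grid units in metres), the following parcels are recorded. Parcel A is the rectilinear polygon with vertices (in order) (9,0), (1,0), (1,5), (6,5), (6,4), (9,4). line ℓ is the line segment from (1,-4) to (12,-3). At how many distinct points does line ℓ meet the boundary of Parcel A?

The segment lies entirely outside Parcel A and never meets its boundary.

0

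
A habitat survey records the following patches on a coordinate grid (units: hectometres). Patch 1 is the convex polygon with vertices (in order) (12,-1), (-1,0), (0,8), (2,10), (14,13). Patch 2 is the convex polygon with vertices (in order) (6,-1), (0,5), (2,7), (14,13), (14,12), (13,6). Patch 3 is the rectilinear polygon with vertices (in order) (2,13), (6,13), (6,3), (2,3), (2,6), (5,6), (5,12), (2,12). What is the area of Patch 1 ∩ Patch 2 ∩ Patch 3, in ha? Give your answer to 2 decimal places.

14.75

The intersection is the polygon with vertices (6,9), (6,3), (2,3), (2,6), (5,6), (5,8.5).
By the shoelace formula its area is 14.75.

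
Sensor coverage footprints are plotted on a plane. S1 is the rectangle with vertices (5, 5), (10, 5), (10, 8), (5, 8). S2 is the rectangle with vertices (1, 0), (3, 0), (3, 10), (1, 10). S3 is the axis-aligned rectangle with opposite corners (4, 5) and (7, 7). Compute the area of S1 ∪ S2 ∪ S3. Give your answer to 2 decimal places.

By inclusion–exclusion:
Individual areas: |S1| = 15, |S2| = 20, |S3| = 6.
|S1∩S2| = 0 (no overlap).
|S1∩S3|: x∈[5,7], y∈[5,7] → 2·2 = 4.
|S2∩S3| = 0 (no overlap).
|S1∩S2∩S3| = 0.
|S1 ∪ S2 ∪ S3| = 41 − 4 + 0 = 37.00.

37.00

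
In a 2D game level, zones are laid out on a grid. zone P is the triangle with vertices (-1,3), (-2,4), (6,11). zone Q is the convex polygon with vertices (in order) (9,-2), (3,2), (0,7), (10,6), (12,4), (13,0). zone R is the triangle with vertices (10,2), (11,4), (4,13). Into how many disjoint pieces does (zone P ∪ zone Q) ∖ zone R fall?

2

(zone P ∪ zone Q) ∖ zone R splits into 2 disjoint pieces (area 67.5734, area 0.0083).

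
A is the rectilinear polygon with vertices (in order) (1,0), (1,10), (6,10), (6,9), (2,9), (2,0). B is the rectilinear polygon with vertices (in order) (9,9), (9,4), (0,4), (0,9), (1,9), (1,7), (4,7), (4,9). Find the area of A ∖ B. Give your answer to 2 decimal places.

11.00

|A| = 14, |A∩B| = 3.
|A ∖ B| = |A| − |A∩B| = 14 − 3 = 11.00.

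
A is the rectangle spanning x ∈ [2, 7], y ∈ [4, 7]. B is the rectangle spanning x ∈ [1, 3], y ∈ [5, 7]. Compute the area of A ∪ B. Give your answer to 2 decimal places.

17.00

By inclusion–exclusion:
Individual areas: |A| = 15, |B| = 4.
|A∩B|: x∈[2,3], y∈[5,7] → 1·2 = 2.
|A ∪ B| = 19 − 2 = 17.00.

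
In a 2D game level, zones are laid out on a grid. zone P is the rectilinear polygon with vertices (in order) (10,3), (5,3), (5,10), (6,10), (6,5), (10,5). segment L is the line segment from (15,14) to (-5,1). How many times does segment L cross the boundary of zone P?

2

The segment meets the boundary at (5,7.5), (6,8.15).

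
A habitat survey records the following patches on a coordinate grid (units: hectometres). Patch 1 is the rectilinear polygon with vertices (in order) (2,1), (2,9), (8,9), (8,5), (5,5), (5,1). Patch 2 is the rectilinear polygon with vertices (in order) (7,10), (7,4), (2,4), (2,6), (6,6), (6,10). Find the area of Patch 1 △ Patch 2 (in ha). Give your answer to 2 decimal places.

|Patch 1| = 36, |Patch 2| = 14, |Patch 1∩Patch 2| = 11.
|Patch 1 △ Patch 2| = |Patch 1| + |Patch 2| − 2·|Patch 1∩Patch 2| = 36 + 14 − 22 = 28.00.

28.00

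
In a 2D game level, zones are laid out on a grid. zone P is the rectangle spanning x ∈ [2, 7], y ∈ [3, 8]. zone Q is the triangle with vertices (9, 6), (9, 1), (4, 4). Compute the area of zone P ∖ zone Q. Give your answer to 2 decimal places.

21.03

|zone P| = 25, |zone P∩zone Q| = 3.9667.
|zone P ∖ zone Q| = |zone P| − |zone P∩zone Q| = 25 − 3.9667 = 21.03.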